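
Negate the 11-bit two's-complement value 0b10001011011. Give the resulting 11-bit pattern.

01110100101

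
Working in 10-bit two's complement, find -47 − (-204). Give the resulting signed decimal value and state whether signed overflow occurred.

-47 → 1111010001
-204 → 1100110100
Subtract via negate-and-add: invert 1100110100 + 1 = 0011001100 (i.e. 204).
  1111010001
+ 0011001100
= 0010011101  (discard carry-out 1)
Result 0010011101: MSB = 0 → value 157.
Addends (after negating the subtrahend) have opposite signs, so signed overflow cannot occur.

157; no overflow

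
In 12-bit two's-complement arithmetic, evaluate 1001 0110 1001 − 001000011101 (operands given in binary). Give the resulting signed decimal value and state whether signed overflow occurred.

1868; overflow

1001 0110 1001 → 100101101001 = -1687 (signed)
001000011101 = 541 (signed)
Subtract via negate-and-add: invert 001000011101 + 1 = 110111100011 (i.e. -541).
  100101101001
+ 110111100011
= 011101001100  (discard carry-out 1)
Result 011101001100: MSB = 0 → value 1868.
Both addends (after negating the subtrahend) are negative but the stored result is non-negative: signed overflow. The true value -1687 − 541 = -2228 lies outside [-2048, 2047].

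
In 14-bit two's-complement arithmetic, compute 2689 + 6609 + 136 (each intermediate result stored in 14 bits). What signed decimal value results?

-6950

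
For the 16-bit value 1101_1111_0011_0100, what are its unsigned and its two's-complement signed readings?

unsigned = 57140, signed = -8396

Unsigned: 1101111100110100 = 57140.
Signed: MSB=1 → 57140 − 65536 = -8396.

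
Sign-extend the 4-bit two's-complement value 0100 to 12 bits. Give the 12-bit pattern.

000000000100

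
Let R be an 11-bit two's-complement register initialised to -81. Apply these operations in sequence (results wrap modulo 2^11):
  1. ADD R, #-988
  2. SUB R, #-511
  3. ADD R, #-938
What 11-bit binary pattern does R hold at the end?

Start: R = -81 = 11110101111.
R = -81 + (-988) = -1069; wraps to 979 = 01111010011
R = 979 − (-511) = 1490; wraps to -558 = 10111010010
R = -558 + (-938) = -1496; wraps to 552 = 01000101000

01000101000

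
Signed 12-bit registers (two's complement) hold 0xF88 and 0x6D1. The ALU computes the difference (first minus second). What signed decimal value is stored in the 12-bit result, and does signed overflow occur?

0xF88 = 111110001000 = -120 (signed)
0x6D1 = 011011010001 = 1745 (signed)
Subtract via negate-and-add: invert 011011010001 + 1 = 100100101111 (i.e. -1745).
  111110001000
+ 100100101111
= 100010110111  (discard carry-out 1)
Result 100010110111: MSB = 1 → 2231 − 4096 = -1865.
Both addends (after negating the subtrahend) are negative and so is the stored result: no signed overflow.

-1865; no overflow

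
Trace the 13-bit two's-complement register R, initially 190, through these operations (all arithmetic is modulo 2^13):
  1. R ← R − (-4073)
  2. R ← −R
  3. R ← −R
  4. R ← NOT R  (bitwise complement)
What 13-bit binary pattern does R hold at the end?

0111101011000

Start: R = 190 = 0000010111110.
R = 190 − (-4073) = 4263; wraps to -3929 = 1000010100111
R = −(-3929) = 3929 = 0111101011001
R = −(3929) = -3929 = 1000010100111
R = NOT 1000010100111 = 0111101011000 = 3928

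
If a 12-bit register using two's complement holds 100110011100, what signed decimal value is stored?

MSB is 1, so the value is negative.
Invert: 011001100011. Add 1: 011001100100 = 1636. So the value is −1636.

-1636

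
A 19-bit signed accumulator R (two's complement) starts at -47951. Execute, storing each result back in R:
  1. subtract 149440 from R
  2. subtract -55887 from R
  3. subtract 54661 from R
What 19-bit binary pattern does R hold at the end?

1010000000110111011

Start: R = -47951 = 1110100010010110001.
R = -47951 − 149440 = -197391 = 1001111110011110001
R = -197391 − (-55887) = -141504 = 1011101011101000000
R = -141504 − 54661 = -196165 = 1010000000110111011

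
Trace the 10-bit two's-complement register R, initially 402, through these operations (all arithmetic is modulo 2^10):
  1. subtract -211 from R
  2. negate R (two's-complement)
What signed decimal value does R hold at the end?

411

Start: R = 402 = 0110010010.
R = 402 − (-211) = 613; wraps to -411 = 1001100101
R = −(-411) = 411 = 0110011011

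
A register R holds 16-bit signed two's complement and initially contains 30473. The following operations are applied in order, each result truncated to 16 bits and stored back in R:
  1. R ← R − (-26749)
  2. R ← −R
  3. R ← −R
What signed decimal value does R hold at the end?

-8314

Start: R = 30473 = 0111011100001001.
R = 30473 − (-26749) = 57222; wraps to -8314 = 1101111110000110
R = −(-8314) = 8314 = 0010000001111010
R = −(8314) = -8314 = 1101111110000110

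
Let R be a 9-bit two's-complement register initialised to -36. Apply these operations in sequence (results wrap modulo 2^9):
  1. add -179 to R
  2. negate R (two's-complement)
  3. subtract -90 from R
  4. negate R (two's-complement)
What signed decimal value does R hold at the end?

Start: R = -36 = 111011100.
R = -36 + (-179) = -215 = 100101001
R = −(-215) = 215 = 011010111
R = 215 − (-90) = 305; wraps to -207 = 100110001
R = −(-207) = 207 = 011001111

207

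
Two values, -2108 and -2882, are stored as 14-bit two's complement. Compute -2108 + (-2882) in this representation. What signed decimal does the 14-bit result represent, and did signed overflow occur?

-4990; no overflow

-2108 → 11011111000100
-2882 → 11010010111110
  11011111000100
+ 11010010111110
= 10110010000010  (discard carry-out 1)
Result 10110010000010: MSB = 1 → 11394 − 16384 = -4990.
Both addends are negative and so is the stored result: no signed overflow.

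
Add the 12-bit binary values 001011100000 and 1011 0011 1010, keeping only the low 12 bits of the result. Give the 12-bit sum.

  001011100000
+ 101100111010
= 111000011010

111000011010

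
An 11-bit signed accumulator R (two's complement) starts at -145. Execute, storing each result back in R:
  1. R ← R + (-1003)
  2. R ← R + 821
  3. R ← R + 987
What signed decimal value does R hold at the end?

660

Start: R = -145 = 11101101111.
R = -145 + (-1003) = -1148; wraps to 900 = 01110000100
R = 900 + 821 = 1721; wraps to -327 = 11010111001
R = -327 + 987 = 660 = 01010010100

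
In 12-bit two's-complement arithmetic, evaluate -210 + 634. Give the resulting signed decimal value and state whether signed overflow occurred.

424; no overflow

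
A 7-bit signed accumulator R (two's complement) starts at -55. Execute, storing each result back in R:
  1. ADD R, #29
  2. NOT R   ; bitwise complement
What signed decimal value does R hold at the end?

25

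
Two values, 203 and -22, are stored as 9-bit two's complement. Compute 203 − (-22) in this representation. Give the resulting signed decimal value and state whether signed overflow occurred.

225; no overflow

203 → 011001011
-22 → 111101010
Subtract via negate-and-add: invert 111101010 + 1 = 000010110 (i.e. 22).
  011001011
+ 000010110
= 011100001
Result 011100001: MSB = 0 → value 225.
Both addends (after negating the subtrahend) are non-negative and so is the stored result: no signed overflow.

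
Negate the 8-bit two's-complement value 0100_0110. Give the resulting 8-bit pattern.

Invert: 10111001. Add 1: 10111010.
Check: 01000110 = 70, 10111010 = -70.

10111010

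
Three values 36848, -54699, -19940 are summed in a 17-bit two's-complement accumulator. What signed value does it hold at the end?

36848 + (-54699) = -17851 (11011101001000101)
-17851 + (-19940) = -37791 (10110110001100001)

-37791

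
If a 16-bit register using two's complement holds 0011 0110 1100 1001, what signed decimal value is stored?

MSB is 0, so the value is non-negative: 0011011011001001 = 14025.

14025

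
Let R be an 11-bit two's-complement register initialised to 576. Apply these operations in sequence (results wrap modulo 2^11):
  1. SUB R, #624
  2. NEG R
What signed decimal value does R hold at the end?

Start: R = 576 = 01001000000.
R = 576 − 624 = -48 = 11111010000
R = −(-48) = 48 = 00000110000

48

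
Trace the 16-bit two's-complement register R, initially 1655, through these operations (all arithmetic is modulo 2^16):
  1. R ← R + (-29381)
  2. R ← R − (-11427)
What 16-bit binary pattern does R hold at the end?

Start: R = 1655 = 0000011001110111.
R = 1655 + (-29381) = -27726 = 1001001110110010
R = -27726 − (-11427) = -16299 = 1100000001010101

1100000001010101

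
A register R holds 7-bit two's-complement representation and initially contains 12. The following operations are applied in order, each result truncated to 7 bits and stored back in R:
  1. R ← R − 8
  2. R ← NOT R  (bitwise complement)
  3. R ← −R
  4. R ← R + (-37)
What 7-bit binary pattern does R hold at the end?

Start: R = 12 = 0001100.
R = 12 − 8 = 4 = 0000100
R = NOT 0000100 = 1111011 = -5
R = −(-5) = 5 = 0000101
R = 5 + (-37) = -32 = 1100000

1100000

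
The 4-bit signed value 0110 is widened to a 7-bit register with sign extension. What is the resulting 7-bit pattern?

MSB of 0110 is 0; replicate it into the new high bits.
000|0110 → 0000110 (still 6).

0000110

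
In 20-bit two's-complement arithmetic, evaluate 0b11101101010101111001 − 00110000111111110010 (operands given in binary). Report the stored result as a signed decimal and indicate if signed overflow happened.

-277113; no overflow

0b11101101010101111001 → 11101101010101111001 = -76423 (signed)
00110000111111110010 = 200690 (signed)
Subtract via negate-and-add: invert 00110000111111110010 + 1 = 11001111000000001110 (i.e. -200690).
  11101101010101111001
+ 11001111000000001110
= 10111100010110000111  (discard carry-out 1)
Result 10111100010110000111: MSB = 1 → 771463 − 1048576 = -277113.
Both addends (after negating the subtrahend) are negative and so is the stored result: no signed overflow.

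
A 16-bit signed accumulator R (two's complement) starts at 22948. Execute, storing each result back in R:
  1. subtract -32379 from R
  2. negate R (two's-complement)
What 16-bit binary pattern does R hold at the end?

0010011111100001

Start: R = 22948 = 0101100110100100.
R = 22948 − (-32379) = 55327; wraps to -10209 = 1101100000011111
R = −(-10209) = 10209 = 0010011111100001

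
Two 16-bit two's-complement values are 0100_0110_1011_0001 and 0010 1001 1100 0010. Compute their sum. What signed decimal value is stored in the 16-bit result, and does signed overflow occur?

28787; no overflow

0100_0110_1011_0001 → 0100011010110001 = 18097 (signed)
0010 1001 1100 0010 → 0010100111000010 = 10690 (signed)
  0100011010110001
+ 0010100111000010
= 0111000001110011
Result 0111000001110011: MSB = 0 → value 28787.
Both addends are non-negative and so is the stored result: no signed overflow.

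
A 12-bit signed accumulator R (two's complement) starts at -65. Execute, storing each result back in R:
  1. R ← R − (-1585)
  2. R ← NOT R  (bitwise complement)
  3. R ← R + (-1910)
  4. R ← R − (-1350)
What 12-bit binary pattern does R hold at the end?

Start: R = -65 = 111110111111.
R = -65 − (-1585) = 1520 = 010111110000
R = NOT 010111110000 = 101000001111 = -1521
R = -1521 + (-1910) = -3431; wraps to 665 = 001010011001
R = 665 − (-1350) = 2015 = 011111011111

011111011111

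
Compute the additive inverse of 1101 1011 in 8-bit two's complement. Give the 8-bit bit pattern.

Invert: 00100100. Add 1: 00100101.
Check: 11011011 = -37, 00100101 = 37.

00100101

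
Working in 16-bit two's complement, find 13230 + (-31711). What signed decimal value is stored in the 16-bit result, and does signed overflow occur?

13230 → 0011001110101110
-31711 → 1000010000100001
  0011001110101110
+ 1000010000100001
= 1011011111001111
Result 1011011111001111: MSB = 1 → 47055 − 65536 = -18481.
Addends have opposite signs, so signed overflow cannot occur.

-18481; no overflow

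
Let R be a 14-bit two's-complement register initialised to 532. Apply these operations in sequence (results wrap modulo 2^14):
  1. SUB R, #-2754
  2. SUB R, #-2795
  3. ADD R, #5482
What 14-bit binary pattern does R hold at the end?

Start: R = 532 = 00001000010100.
R = 532 − (-2754) = 3286 = 00110011010110
R = 3286 − (-2795) = 6081 = 01011111000001
R = 6081 + 5482 = 11563; wraps to -4821 = 10110100101011

10110100101011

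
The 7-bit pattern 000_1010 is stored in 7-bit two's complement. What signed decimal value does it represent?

10

MSB is 0, so the value is non-negative: 0001010 = 10.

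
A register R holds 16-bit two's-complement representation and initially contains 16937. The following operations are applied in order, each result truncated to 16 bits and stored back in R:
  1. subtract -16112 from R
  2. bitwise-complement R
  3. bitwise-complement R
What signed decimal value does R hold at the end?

-32487

Start: R = 16937 = 0100001000101001.
R = 16937 − (-16112) = 33049; wraps to -32487 = 1000000100011001
R = NOT 1000000100011001 = 0111111011100110 = 32486
R = NOT 0111111011100110 = 1000000100011001 = -32487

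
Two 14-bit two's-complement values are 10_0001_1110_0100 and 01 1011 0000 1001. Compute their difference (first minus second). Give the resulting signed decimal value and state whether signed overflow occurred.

1755; overflow

10_0001_1110_0100 → 10000111100100 = -7708 (signed)
01 1011 0000 1001 → 01101100001001 = 6921 (signed)
Subtract via negate-and-add: invert 01101100001001 + 1 = 10010011110111 (i.e. -6921).
  10000111100100
+ 10010011110111
= 00011011011011  (discard carry-out 1)
Result 00011011011011: MSB = 0 → value 1755.
Both addends (after negating the subtrahend) are negative but the stored result is non-negative: signed overflow. The true value -7708 − 6921 = -14629 lies outside [-8192, 8191].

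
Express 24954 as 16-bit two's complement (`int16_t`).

24954 is non-negative, so write it directly in 16 bits: 0110000101111010.

0110000101111010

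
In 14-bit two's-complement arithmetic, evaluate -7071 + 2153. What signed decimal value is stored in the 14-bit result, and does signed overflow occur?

-4918; no overflow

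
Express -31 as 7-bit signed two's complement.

1100001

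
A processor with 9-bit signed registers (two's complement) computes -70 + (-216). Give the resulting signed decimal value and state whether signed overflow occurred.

226; overflow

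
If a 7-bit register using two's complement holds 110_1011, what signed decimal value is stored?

-21

MSB is 1, so the value is negative.
Invert: 0010100. Add 1: 0010101 = 21. So the value is −21.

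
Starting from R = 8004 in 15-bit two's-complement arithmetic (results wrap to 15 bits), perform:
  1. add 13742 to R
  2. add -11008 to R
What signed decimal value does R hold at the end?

10738

Start: R = 8004 = 001111101000100.
R = 8004 + 13742 = 21746; wraps to -11022 = 101010011110010
R = -11022 + (-11008) = -22030; wraps to 10738 = 010100111110010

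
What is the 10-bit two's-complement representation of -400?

1001110000

|-400| = 400 = 0110010000 in 10 bits.
Invert the bits: 1001101111. Add 1: 1001110000.
Check: 1001110000 reads as 624 − 1024 = -400.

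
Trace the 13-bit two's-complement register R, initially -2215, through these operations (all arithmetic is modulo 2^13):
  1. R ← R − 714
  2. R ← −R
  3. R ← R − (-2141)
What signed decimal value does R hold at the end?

-3122

Start: R = -2215 = 1011101011001.
R = -2215 − 714 = -2929 = 1010010001111
R = −(-2929) = 2929 = 0101101110001
R = 2929 − (-2141) = 5070; wraps to -3122 = 1001111001110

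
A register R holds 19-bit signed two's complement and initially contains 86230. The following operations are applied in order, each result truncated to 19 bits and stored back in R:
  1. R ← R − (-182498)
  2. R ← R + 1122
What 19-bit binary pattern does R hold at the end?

Start: R = 86230 = 0010101000011010110.
R = 86230 − (-182498) = 268728; wraps to -255560 = 1000001100110111000
R = -255560 + 1122 = -254438 = 1000001111000011010

1000001111000011010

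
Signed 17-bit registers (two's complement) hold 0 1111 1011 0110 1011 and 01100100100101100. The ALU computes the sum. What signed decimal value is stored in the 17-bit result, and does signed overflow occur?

0 1111 1011 0110 1011 → 01111101101101011 = 64363 (signed)
01100100100101100 = 51500 (signed)
  01111101101101011
+ 01100100100101100
= 11100010010010111
Result 11100010010010111: MSB = 1 → 115863 − 131072 = -15209.
Both addends are non-negative but the stored result is negative: signed overflow. The true value 64363 + 51500 = 115863 lies outside [-65536, 65535].

-15209; overflow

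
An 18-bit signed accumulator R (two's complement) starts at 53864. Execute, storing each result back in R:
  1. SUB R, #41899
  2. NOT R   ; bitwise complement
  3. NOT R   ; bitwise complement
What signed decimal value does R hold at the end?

Start: R = 53864 = 001101001001101000.
R = 53864 − 41899 = 11965 = 000010111010111101
R = NOT 000010111010111101 = 111101000101000010 = -11966
R = NOT 111101000101000010 = 000010111010111101 = 11965

11965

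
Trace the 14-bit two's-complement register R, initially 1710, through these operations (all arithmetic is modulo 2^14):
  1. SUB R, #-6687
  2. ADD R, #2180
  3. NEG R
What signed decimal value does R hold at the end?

5807

Start: R = 1710 = 00011010101110.
R = 1710 − (-6687) = 8397; wraps to -7987 = 10000011001101
R = -7987 + 2180 = -5807 = 10100101010001
R = −(-5807) = 5807 = 01011010101111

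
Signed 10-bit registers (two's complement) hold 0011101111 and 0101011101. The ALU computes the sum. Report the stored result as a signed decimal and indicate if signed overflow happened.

-436; overflow

0011101111 = 239 (signed)
0101011101 = 349 (signed)
  0011101111
+ 0101011101
= 1001001100
Result 1001001100: MSB = 1 → 588 − 1024 = -436.
Both addends are non-negative but the stored result is negative: signed overflow. The true value 239 + 349 = 588 lies outside [-512, 511].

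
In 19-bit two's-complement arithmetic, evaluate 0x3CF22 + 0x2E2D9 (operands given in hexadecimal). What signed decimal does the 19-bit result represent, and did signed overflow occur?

-85509; overflow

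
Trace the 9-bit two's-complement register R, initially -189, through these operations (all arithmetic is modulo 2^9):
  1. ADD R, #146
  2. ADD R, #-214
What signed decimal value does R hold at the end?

255

Start: R = -189 = 101000011.
R = -189 + 146 = -43 = 111010101
R = -43 + (-214) = -257; wraps to 255 = 011111111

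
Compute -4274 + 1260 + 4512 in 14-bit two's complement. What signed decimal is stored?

1498

-4274 + 1260 = -3014 (11010000111010)
-3014 + 4512 = 1498 (00010111011010)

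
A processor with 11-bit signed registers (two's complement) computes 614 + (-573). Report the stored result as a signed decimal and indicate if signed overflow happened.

41; no overflow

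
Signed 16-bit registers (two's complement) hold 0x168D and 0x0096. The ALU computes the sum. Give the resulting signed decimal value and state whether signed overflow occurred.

5923; no overflow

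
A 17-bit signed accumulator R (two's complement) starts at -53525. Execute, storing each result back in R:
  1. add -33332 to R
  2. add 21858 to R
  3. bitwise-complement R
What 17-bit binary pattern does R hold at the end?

01111110111100110

Start: R = -53525 = 10010111011101011.
R = -53525 + (-33332) = -86857; wraps to 44215 = 01010110010110111
R = 44215 + 21858 = 66073; wraps to -64999 = 10000001000011001
R = NOT 10000001000011001 = 01111110111100110 = 64998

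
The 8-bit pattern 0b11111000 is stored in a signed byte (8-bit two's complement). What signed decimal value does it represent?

-8

MSB is 1, so the value is negative.
Invert: 00000111. Add 1: 00001000 = 8. So the value is −8.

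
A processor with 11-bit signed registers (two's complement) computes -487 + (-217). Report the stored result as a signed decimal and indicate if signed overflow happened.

-704; no overflow

-487 → 11000011001
-217 → 11100100111
  11000011001
+ 11100100111
= 10101000000  (discard carry-out 1)
Result 10101000000: MSB = 1 → 1344 − 2048 = -704.
Both addends are negative and so is the stored result: no signed overflow.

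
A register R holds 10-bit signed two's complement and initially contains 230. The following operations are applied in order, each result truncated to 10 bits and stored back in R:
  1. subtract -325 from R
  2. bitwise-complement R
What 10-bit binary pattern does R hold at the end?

0111010100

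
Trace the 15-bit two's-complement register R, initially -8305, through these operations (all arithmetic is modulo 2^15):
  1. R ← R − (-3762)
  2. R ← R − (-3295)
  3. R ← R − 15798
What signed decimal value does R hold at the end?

Start: R = -8305 = 101111110001111.
R = -8305 − (-3762) = -4543 = 110111001000001
R = -4543 − (-3295) = -1248 = 111101100100000
R = -1248 − 15798 = -17046; wraps to 15722 = 011110101101010

15722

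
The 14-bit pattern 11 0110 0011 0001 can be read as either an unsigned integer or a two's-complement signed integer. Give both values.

unsigned = 13873, signed = -2511

Unsigned: 11011000110001 = 13873.
Signed: MSB=1 → 13873 − 16384 = -2511.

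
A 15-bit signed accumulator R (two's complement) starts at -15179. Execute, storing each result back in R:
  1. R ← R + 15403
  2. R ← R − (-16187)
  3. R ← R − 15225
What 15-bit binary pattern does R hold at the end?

Start: R = -15179 = 100010010110101.
R = -15179 + 15403 = 224 = 000000011100000
R = 224 − (-16187) = 16411; wraps to -16357 = 100000000011011
R = -16357 − 15225 = -31582; wraps to 1186 = 000010010100010

000010010100010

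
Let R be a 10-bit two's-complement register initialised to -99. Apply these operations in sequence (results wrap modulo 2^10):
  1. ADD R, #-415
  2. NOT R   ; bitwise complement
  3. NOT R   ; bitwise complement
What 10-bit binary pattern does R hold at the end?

0111111110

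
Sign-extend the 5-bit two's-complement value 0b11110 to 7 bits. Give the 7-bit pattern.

MSB of 11110 is 1; replicate it into the new high bits.
11|11110 → 1111110 (still -2).

1111110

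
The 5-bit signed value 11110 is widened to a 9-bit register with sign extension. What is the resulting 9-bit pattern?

111111110

MSB of 11110 is 1; replicate it into the new high bits.
1111|11110 → 111111110 (still -2).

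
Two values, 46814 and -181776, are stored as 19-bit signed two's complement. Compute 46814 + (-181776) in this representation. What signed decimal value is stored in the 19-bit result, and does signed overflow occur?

-134962; no overflow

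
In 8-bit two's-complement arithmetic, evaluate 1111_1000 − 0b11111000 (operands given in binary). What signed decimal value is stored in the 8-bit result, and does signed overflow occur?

0; no overflow

1111_1000 → 11111000 = -8 (signed)
0b11111000 → 11111000 = -8 (signed)
Subtract via negate-and-add: invert 11111000 + 1 = 00001000 (i.e. 8).
  11111000
+ 00001000
= 00000000  (discard carry-out 1)
Result 00000000: MSB = 0 → value 0.
Addends (after negating the subtrahend) have opposite signs, so signed overflow cannot occur.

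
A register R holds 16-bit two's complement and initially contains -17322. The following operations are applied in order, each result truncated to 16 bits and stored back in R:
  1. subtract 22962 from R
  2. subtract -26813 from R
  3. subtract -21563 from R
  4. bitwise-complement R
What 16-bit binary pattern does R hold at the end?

Start: R = -17322 = 1011110001010110.
R = -17322 − 22962 = -40284; wraps to 25252 = 0110001010100100
R = 25252 − (-26813) = 52065; wraps to -13471 = 1100101101100001
R = -13471 − (-21563) = 8092 = 0001111110011100
R = NOT 0001111110011100 = 1110000001100011 = -8093

1110000001100011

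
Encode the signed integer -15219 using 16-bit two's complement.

|-15219| = 15219 = 0011101101110011 in 16 bits.
Invert the bits: 1100010010001100. Add 1: 1100010010001101.

1100010010001101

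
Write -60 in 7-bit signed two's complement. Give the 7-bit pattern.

|-60| = 60 = 0111100 in 7 bits.
Invert the bits: 1000011. Add 1: 1000100.

1000100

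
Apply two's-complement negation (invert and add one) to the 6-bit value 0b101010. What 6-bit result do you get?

010110

Invert: 010101. Add 1: 010110.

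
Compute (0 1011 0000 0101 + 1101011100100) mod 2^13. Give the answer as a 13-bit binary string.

0010111101001

  0101100000101
+ 1101011100100
= 0010111101001  (discard carry-out 1)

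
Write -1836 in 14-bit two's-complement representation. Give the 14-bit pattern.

11100011010100

|-1836| = 1836 = 00011100101100 in 14 bits.
Invert the bits: 11100011010011. Add 1: 11100011010100.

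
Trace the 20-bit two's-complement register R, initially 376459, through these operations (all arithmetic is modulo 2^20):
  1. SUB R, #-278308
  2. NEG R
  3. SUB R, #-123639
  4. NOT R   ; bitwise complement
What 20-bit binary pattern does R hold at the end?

Start: R = 376459 = 01011011111010001011.
R = 376459 − (-278308) = 654767; wraps to -393809 = 10011111110110101111
R = −(-393809) = 393809 = 01100000001001010001
R = 393809 − (-123639) = 517448 = 01111110010101001000
R = NOT 01111110010101001000 = 10000001101010110111 = -517449

10000001101010110111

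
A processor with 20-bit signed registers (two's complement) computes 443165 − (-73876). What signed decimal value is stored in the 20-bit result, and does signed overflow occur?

517041; no overflow

443165 → 01101100001100011101
-73876 → 11101101111101101100
Subtract via negate-and-add: invert 11101101111101101100 + 1 = 00010010000010010100 (i.e. 73876).
  01101100001100011101
+ 00010010000010010100
= 01111110001110110001
Result 01111110001110110001: MSB = 0 → value 517041.
Both addends (after negating the subtrahend) are non-negative and so is the stored result: no signed overflow.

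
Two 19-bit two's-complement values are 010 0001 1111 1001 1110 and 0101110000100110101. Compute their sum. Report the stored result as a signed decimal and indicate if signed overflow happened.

-196397; overflow

010 0001 1111 1001 1110 → 0100001111110011110 = 139166 (signed)
0101110000100110101 = 188725 (signed)
  0100001111110011110
+ 0101110000100110101
= 1010000000011010011
Result 1010000000011010011: MSB = 1 → 327891 − 524288 = -196397.
Both addends are non-negative but the stored result is negative: signed overflow. The true value 139166 + 188725 = 327891 lies outside [-262144, 262143].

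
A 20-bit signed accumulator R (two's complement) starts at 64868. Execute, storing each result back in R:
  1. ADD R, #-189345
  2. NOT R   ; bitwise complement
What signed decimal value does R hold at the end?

124476

Start: R = 64868 = 00001111110101100100.
R = 64868 + (-189345) = -124477 = 11100001100111000011
R = NOT 11100001100111000011 = 00011110011000111100 = 124476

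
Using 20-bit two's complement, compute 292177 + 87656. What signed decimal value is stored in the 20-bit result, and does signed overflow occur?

379833; no overflow

292177 → 01000111010101010001
87656 → 00010101011001101000
  01000111010101010001
+ 00010101011001101000
= 01011100101110111001
Result 01011100101110111001: MSB = 0 → value 379833.
Both addends are non-negative and so is the stored result: no signed overflow.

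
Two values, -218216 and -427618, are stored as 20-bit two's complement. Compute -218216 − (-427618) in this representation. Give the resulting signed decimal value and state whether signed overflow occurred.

-218216 → 11001010101110011000
-427618 → 10010111100110011110
Subtract via negate-and-add: invert 10010111100110011110 + 1 = 01101000011001100010 (i.e. 427618).
  11001010101110011000
+ 01101000011001100010
= 00110011000111111010  (discard carry-out 1)
Result 00110011000111111010: MSB = 0 → value 209402.
Addends (after negating the subtrahend) have opposite signs, so signed overflow cannot occur.

209402; no overflow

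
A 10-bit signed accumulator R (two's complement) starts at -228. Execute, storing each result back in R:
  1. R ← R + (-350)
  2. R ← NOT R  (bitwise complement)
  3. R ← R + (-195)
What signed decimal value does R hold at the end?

Start: R = -228 = 1100011100.
R = -228 + (-350) = -578; wraps to 446 = 0110111110
R = NOT 0110111110 = 1001000001 = -447
R = -447 + (-195) = -642; wraps to 382 = 0101111110

382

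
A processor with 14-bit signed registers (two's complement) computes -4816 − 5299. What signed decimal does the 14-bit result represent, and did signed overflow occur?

6269; overflow

-4816 → 10110100110000
5299 → 01010010110011
Subtract via negate-and-add: invert 01010010110011 + 1 = 10101101001101 (i.e. -5299).
  10110100110000
+ 10101101001101
= 01100001111101  (discard carry-out 1)
Result 01100001111101: MSB = 0 → value 6269.
Both addends (after negating the subtrahend) are negative but the stored result is non-negative: signed overflow. The true value -4816 − 5299 = -10115 lies outside [-8192, 8191].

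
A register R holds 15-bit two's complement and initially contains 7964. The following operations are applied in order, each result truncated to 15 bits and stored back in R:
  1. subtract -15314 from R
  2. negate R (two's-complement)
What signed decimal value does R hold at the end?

Start: R = 7964 = 001111100011100.
R = 7964 − (-15314) = 23278; wraps to -9490 = 101101011101110
R = −(-9490) = 9490 = 010010100010010

9490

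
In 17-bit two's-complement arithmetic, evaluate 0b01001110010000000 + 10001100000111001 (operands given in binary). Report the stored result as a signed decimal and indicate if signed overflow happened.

-19271; no overflow

0b01001110010000000 → 01001110010000000 = 40064 (signed)
10001100000111001 = -59335 (signed)
  01001110010000000
+ 10001100000111001
= 11011010010111001
Result 11011010010111001: MSB = 1 → 111801 − 131072 = -19271.
Addends have opposite signs, so signed overflow cannot occur.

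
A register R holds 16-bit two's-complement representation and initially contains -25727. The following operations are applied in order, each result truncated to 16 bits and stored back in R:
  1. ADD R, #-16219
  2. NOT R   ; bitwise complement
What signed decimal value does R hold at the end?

-23591

Start: R = -25727 = 1001101110000001.
R = -25727 + (-16219) = -41946; wraps to 23590 = 0101110000100110
R = NOT 0101110000100110 = 1010001111011001 = -23591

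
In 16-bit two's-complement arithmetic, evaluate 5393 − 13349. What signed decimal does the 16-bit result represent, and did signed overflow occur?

-7956; no overflow

5393 → 0001010100010001
13349 → 0011010000100101
Subtract via negate-and-add: invert 0011010000100101 + 1 = 1100101111011011 (i.e. -13349).
  0001010100010001
+ 1100101111011011
= 1110000011101100
Result 1110000011101100: MSB = 1 → 57580 − 65536 = -7956.
Addends (after negating the subtrahend) have opposite signs, so signed overflow cannot occur.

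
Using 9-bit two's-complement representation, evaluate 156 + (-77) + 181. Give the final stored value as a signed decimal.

-252

156 + (-77) = 79 (001001111)
79 + 181 = 260 → wraps to -252 (100000100)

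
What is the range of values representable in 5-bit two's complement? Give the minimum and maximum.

Minimum: −2^4 = -16.
Maximum: 2^4 − 1 = 15.

min = -16, max = 15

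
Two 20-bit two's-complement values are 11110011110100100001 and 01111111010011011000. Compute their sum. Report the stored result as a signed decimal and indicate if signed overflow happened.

11110011110100100001 = -49887 (signed)
01111111010011011000 = 521432 (signed)
  11110011110100100001
+ 01111111010011011000
= 01110011000111111001  (discard carry-out 1)
Result 01110011000111111001: MSB = 0 → value 471545.
Addends have opposite signs, so signed overflow cannot occur.

471545; no overflow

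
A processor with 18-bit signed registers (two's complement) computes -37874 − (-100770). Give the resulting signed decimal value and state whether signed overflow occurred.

62896; no overflow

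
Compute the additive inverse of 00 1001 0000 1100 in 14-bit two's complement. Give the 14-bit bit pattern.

11011011110100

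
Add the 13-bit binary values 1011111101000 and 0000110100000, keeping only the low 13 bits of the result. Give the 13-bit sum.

  1011111101000
+ 0000110100000
= 1100110001000

1100110001000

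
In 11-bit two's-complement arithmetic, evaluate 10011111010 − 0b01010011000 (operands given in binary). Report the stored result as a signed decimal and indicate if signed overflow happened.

10011111010 = -774 (signed)
0b01010011000 → 01010011000 = 664 (signed)
Subtract via negate-and-add: invert 01010011000 + 1 = 10101101000 (i.e. -664).
  10011111010
+ 10101101000
= 01001100010  (discard carry-out 1)
Result 01001100010: MSB = 0 → value 610.
Both addends (after negating the subtrahend) are negative but the stored result is non-negative: signed overflow. The true value -774 − 664 = -1438 lies outside [-1024, 1023].

610; overflow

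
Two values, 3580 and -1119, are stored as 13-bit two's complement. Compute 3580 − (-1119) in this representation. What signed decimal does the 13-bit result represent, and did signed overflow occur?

3580 → 0110111111100
-1119 → 1101110100001
Subtract via negate-and-add: invert 1101110100001 + 1 = 0010001011111 (i.e. 1119).
  0110111111100
+ 0010001011111
= 1001001011011
Result 1001001011011: MSB = 1 → 4699 − 8192 = -3493.
Both addends (after negating the subtrahend) are non-negative but the stored result is negative: signed overflow. The true value 3580 − (-1119) = 4699 lies outside [-4096, 4095].

-3493; overflow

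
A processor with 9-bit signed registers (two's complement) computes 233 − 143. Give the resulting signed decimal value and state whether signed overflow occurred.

233 → 011101001
143 → 010001111
Subtract via negate-and-add: invert 010001111 + 1 = 101110001 (i.e. -143).
  011101001
+ 101110001
= 001011010  (discard carry-out 1)
Result 001011010: MSB = 0 → value 90.
Addends (after negating the subtrahend) have opposite signs, so signed overflow cannot occur.

90; no overflow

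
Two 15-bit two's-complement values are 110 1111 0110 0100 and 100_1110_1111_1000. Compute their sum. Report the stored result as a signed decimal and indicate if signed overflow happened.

15964; overflow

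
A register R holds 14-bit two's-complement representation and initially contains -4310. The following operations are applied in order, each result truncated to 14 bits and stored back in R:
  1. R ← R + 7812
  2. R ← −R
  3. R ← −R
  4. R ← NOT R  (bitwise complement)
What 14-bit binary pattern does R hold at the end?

11001001010001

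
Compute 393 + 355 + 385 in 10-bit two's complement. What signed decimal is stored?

109

393 + 355 = 748 → wraps to -276 (1011101100)
-276 + 385 = 109 (0001101101)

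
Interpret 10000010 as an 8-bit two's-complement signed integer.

-126

MSB is 1, so the value is negative.
Invert: 01111101. Add 1: 01111110 = 126. So the value is −126.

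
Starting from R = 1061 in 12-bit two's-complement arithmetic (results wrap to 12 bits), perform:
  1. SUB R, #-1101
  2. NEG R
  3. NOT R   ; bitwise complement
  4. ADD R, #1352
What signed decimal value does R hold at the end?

Start: R = 1061 = 010000100101.
R = 1061 − (-1101) = 2162; wraps to -1934 = 100001110010
R = −(-1934) = 1934 = 011110001110
R = NOT 011110001110 = 100001110001 = -1935
R = -1935 + 1352 = -583 = 110110111001

-583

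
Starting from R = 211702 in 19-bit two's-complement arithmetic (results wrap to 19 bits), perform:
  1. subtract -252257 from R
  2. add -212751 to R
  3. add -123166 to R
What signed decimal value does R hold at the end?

Start: R = 211702 = 0110011101011110110.
R = 211702 − (-252257) = 463959; wraps to -60329 = 1110001010001010111
R = -60329 + (-212751) = -273080; wraps to 251208 = 0111101010101001000
R = 251208 + (-123166) = 128042 = 0011111010000101010

128042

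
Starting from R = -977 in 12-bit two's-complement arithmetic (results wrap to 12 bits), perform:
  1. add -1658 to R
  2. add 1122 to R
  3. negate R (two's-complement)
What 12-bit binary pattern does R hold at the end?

010111101001

Start: R = -977 = 110000101111.
R = -977 + (-1658) = -2635; wraps to 1461 = 010110110101
R = 1461 + 1122 = 2583; wraps to -1513 = 101000010111
R = −(-1513) = 1513 = 010111101001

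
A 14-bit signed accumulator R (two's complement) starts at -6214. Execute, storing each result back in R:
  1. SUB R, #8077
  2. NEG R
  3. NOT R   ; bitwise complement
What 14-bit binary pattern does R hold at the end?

Start: R = -6214 = 10011110111010.
R = -6214 − 8077 = -14291; wraps to 2093 = 00100000101101
R = −(2093) = -2093 = 11011111010011
R = NOT 11011111010011 = 00100000101100 = 2092

00100000101100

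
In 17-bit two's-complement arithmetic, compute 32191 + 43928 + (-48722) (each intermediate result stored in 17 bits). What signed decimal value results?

27397

32191 + 43928 = 76119 → wraps to -54953 (10010100101010111)
-54953 + (-48722) = -103675 → wraps to 27397 (00110101100000101)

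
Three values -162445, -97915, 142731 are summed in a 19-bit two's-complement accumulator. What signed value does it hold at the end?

-162445 + (-97915) = -260360 (1000000011011111000)
-260360 + 142731 = -117629 (1100011010010000011)

-117629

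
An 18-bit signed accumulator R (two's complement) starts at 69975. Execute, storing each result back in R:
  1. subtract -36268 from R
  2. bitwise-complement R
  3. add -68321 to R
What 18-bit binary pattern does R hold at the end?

010101011000011011

Start: R = 69975 = 010001000101010111.
R = 69975 − (-36268) = 106243 = 011001111100000011
R = NOT 011001111100000011 = 100110000011111100 = -106244
R = -106244 + (-68321) = -174565; wraps to 87579 = 010101011000011011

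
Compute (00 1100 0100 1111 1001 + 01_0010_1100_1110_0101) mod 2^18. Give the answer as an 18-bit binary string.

011111000111011110

  001100010011111001
+ 010010110011100101
= 011111000111011110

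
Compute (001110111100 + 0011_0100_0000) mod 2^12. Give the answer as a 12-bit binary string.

  001110111100
+ 001101000000
= 011011111100

011011111100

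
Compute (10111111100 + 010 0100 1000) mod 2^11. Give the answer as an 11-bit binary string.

00001000100

  10111111100
+ 01001001000
= 00001000100  (discard carry-out 1)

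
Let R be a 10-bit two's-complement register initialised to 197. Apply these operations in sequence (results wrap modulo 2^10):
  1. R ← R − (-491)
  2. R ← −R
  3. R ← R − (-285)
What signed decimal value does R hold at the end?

-403

Start: R = 197 = 0011000101.
R = 197 − (-491) = 688; wraps to -336 = 1010110000
R = −(-336) = 336 = 0101010000
R = 336 − (-285) = 621; wraps to -403 = 1001101101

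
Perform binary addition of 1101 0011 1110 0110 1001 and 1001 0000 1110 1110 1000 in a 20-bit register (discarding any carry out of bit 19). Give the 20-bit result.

  11010011111001101001
+ 10010000111011101000
= 01100100110101010001  (discard carry-out 1)

01100100110101010001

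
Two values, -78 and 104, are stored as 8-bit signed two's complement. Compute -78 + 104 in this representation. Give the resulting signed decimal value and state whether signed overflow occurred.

-78 → 10110010
104 → 01101000
  10110010
+ 01101000
= 00011010  (discard carry-out 1)
Result 00011010: MSB = 0 → value 26.
Addends have opposite signs, so signed overflow cannot occur.

26; no overflow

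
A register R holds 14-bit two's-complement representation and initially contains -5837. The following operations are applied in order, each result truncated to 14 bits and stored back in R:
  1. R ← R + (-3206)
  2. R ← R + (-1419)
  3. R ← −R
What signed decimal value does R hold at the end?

-5922

Start: R = -5837 = 10100100110011.
R = -5837 + (-3206) = -9043; wraps to 7341 = 01110010101101
R = 7341 + (-1419) = 5922 = 01011100100010
R = −(5922) = -5922 = 10100011011110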